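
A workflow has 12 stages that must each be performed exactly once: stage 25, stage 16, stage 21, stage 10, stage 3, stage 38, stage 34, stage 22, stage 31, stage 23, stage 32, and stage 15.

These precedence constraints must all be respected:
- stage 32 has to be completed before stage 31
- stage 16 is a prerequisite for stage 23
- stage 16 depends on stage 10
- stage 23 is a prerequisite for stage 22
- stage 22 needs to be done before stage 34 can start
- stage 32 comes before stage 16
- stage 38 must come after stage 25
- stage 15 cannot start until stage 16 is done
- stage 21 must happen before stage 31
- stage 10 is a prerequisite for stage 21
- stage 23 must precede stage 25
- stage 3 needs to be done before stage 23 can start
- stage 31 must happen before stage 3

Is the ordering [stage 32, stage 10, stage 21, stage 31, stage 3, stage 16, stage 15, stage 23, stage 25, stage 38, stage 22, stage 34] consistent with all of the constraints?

Every stated constraint is respected: stage 32 sits at position 1, ahead of stage 16 at position 6, and each of the other listed pairs likewise has the predecessor earlier in the sequence.

Yes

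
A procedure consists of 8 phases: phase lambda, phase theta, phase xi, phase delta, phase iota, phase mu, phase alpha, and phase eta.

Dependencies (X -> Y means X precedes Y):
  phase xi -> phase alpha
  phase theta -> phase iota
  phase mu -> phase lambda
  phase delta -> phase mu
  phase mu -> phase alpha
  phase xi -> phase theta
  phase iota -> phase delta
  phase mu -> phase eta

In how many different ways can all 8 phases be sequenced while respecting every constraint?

6

Phase xi is the only phase with nothing required before it, so every ordering starts there.
Systematically extending each partial ordering one phase at a time and counting, there are 6 complete orderings.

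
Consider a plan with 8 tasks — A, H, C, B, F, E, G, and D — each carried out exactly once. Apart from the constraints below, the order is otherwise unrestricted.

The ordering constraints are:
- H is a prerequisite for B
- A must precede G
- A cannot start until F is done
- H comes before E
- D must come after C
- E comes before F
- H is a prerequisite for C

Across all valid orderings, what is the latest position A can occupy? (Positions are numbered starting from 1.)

The only task forced after A (directly or by a chain) is G.
With 1 mandatory successor out of 8 tasks total, the latest slot for A is 8−1 = 7, and it's reachable by doing all non-successors before A.

7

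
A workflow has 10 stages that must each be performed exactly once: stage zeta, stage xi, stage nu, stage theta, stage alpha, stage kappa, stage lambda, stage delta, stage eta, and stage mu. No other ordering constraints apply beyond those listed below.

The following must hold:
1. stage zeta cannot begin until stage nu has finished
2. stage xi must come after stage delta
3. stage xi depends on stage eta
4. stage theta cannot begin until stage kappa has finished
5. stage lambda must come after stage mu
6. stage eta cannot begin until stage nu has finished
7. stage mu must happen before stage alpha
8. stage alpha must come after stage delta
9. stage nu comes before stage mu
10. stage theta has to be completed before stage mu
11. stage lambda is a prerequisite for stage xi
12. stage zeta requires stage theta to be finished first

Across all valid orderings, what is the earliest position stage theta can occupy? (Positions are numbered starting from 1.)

The only stage forced before stage theta (directly or transitively) is stage kappa.
So at minimum 1 stage comes before stage theta, putting stage theta no earlier than position 2. That position is achievable by scheduling exactly that predecessor first.

2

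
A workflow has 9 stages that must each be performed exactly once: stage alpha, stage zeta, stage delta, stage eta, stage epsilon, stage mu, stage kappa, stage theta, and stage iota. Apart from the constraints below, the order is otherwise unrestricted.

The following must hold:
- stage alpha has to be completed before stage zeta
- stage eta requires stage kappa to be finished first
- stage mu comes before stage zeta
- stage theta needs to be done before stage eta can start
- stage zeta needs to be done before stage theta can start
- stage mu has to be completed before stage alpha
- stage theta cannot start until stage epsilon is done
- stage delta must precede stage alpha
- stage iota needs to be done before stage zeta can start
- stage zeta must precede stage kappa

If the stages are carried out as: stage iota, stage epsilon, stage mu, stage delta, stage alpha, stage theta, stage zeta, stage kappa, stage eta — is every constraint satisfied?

No

The sequence places stage theta ahead of stage zeta.
Since stage zeta is required before stage theta, the ordering is invalid.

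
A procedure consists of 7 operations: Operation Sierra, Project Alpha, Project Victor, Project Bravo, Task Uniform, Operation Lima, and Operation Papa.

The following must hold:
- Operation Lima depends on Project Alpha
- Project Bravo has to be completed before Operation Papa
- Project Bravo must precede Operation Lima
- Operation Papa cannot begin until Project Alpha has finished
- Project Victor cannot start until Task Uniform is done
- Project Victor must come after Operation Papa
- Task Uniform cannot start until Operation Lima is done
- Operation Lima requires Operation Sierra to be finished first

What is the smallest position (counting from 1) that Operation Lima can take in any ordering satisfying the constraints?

The operations that are forced before Operation Lima, directly or transitively, are Operation Sierra, Project Alpha, Project Bravo. That's 3 operations.
With 3 mandatory predecessors, the earliest Operation Lima can sit is position 3+1 = 4, and placing just those 3 first achieves it.

4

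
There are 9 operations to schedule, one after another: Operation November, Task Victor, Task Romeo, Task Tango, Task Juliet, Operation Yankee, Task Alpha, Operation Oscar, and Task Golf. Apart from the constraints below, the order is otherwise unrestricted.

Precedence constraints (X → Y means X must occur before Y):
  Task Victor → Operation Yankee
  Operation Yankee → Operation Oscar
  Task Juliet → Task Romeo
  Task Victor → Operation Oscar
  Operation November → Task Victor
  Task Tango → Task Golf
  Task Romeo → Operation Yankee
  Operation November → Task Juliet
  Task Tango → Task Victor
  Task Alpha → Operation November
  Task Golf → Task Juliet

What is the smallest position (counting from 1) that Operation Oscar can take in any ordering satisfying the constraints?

Working backwards through the constraints from Operation Oscar, its full set of required predecessors is Operation November, Task Victor, Task Romeo, Task Tango, Task Juliet, Operation Yankee, Task Alpha, Task Golf — 8 of them.
So at minimum 8 operations come before Operation Oscar, putting Operation Oscar no earlier than position 9. That position is achievable by scheduling exactly those predecessors first.

9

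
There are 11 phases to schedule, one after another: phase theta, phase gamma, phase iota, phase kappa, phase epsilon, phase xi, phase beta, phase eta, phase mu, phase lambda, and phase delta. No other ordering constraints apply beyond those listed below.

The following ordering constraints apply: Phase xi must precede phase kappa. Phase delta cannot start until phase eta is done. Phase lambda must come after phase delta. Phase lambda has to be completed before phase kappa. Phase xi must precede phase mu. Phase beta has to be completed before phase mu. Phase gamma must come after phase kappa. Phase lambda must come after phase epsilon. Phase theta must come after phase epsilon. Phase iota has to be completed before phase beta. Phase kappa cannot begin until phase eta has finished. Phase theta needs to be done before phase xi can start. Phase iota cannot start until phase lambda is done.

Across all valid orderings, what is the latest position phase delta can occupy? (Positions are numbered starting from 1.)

5

The phases that are forced after phase delta, directly or by a chain of constraints, are phase gamma, phase iota, phase kappa, phase beta, phase mu, phase lambda. That's 6 phases.
With 6 mandatory successors out of 11 phases total, the latest slot for phase delta is 11−6 = 5, and it's reachable by doing all non-successors before phase delta.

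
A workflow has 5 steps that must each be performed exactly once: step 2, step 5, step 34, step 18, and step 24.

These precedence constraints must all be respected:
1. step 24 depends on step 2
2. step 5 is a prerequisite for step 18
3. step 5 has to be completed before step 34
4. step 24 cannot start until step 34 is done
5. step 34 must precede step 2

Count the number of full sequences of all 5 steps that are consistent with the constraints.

Only step 5 has no prerequisites, so it must go first.
Counting all ways to extend the partial order to a total order gives 4.

4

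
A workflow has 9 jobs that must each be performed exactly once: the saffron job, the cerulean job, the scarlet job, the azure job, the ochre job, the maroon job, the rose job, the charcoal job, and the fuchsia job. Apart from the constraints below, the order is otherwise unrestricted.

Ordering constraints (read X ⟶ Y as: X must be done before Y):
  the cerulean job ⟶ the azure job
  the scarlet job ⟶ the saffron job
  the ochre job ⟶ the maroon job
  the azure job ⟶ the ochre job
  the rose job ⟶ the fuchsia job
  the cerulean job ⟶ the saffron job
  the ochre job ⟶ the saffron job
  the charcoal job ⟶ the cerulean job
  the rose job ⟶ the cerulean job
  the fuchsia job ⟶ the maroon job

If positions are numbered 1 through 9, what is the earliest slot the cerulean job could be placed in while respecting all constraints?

3

Working backwards through the constraints from the cerulean job, its full set of required predecessors is the rose job, the charcoal job — 2 of them.
With 2 mandatory predecessors, the earliest the cerulean job can sit is position 2+1 = 3, and placing just those 2 first achieves it.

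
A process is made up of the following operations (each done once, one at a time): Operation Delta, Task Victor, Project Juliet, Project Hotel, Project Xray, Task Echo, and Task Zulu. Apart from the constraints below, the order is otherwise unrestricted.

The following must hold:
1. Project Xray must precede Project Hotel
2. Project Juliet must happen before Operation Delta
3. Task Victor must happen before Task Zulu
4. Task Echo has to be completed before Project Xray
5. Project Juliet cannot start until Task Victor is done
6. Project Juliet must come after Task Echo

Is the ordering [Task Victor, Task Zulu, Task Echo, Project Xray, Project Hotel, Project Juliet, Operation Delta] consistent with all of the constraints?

Yes

Checking each listed constraint against this order: for instance, Task Victor is in position 1 and Project Juliet in position 6, so that constraint holds — and the remaining constraints check out the same way.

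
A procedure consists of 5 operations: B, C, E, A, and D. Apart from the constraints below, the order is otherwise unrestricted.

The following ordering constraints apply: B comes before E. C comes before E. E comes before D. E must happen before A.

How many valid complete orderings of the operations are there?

4

2 operations have no prerequisites (B, C), so any of them could come first.
Systematically extending each partial ordering one operation at a time and counting, there are 4 complete orderings.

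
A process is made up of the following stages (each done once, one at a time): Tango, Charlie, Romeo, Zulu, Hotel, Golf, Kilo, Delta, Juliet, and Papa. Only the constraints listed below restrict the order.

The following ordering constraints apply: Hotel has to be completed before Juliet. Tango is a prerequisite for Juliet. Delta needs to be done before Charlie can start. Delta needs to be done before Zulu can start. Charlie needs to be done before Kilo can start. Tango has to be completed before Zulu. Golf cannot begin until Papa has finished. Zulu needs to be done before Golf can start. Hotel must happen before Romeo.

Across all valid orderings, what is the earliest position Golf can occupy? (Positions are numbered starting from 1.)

The stages that are forced before Golf, directly or transitively, are Tango, Zulu, Delta, Papa. That's 4 stages.
So at minimum 4 stages come before Golf, putting Golf no earlier than position 5. That position is achievable by scheduling exactly those predecessors first.

5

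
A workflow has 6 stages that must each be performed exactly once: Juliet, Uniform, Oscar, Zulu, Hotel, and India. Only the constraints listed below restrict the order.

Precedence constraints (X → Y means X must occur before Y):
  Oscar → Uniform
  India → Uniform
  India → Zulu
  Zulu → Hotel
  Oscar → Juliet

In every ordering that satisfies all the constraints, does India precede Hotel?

Tracing the constraints gives a chain: India → Zulu → Hotel.
That forces India before Hotel in every valid schedule.

Yes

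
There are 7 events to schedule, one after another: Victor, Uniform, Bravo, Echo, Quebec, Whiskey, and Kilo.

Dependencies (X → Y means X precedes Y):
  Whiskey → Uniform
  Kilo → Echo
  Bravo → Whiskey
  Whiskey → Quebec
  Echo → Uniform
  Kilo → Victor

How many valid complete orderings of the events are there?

82

2 events have no prerequisites (Bravo, Kilo), so any of them could come first.
Counting all ways to extend the partial order to a total order gives 82.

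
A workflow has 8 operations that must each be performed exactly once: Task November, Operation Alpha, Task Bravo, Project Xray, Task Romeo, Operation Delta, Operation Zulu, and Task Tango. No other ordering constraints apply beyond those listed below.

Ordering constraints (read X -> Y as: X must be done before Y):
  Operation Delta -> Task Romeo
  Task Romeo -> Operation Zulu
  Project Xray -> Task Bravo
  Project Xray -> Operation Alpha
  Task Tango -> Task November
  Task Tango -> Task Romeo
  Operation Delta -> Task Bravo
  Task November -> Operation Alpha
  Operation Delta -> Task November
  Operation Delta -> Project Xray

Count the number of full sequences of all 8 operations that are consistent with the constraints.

The operations with no prerequisites are Operation Delta, Task Tango; any of them can be placed first.
Counting all ways to extend the partial order to a total order gives 186.

186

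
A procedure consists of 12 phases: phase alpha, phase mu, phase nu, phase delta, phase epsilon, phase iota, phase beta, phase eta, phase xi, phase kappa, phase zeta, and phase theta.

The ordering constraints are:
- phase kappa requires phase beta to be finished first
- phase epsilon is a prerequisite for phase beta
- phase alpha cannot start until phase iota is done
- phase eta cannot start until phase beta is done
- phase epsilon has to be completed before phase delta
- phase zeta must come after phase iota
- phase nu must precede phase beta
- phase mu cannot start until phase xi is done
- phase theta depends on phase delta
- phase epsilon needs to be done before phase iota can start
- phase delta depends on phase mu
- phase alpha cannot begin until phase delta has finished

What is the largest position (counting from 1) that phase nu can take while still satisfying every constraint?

9

The phases that are forced after phase nu, directly or by a chain of constraints, are phase beta, phase eta, phase kappa. That's 3 phases.
So at least 3 phases follow phase nu, putting phase nu no later than position 9. That position is achievable by scheduling everything else first.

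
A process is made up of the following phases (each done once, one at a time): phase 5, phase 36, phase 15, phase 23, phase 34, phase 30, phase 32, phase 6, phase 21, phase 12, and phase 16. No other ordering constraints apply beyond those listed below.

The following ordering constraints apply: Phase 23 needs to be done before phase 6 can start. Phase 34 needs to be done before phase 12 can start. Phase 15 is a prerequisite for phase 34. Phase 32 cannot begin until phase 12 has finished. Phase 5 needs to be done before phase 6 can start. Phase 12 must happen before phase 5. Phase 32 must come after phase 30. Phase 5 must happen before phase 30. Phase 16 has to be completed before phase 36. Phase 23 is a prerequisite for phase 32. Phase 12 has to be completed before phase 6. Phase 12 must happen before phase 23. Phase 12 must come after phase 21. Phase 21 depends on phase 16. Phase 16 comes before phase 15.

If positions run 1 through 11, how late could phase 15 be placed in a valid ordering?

4

The phases that are forced after phase 15, directly or by a chain of constraints, are phase 5, phase 23, phase 34, phase 30, phase 32, phase 6, phase 12. That's 7 phases.
So at least 7 phases follow phase 15, putting phase 15 no later than position 4. That position is achievable by scheduling everything else first.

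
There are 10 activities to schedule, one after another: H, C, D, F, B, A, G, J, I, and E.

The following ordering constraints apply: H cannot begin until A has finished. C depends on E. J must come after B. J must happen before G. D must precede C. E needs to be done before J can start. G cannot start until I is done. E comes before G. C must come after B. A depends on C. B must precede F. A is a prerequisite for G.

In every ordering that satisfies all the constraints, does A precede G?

Yes

Following the dependencies: A → G.
So A must precede G in any valid ordering.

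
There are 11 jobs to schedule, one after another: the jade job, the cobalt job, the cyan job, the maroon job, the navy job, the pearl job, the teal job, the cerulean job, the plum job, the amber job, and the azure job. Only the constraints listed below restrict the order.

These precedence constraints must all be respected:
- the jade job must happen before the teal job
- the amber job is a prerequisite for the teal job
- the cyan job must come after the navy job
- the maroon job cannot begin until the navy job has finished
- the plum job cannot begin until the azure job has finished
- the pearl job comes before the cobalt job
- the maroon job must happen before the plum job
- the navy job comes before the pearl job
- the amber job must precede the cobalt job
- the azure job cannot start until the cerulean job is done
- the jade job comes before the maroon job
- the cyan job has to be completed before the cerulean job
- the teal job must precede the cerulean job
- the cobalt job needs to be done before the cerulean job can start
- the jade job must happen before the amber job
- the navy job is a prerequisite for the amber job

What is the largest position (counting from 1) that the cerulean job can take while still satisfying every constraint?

9

Following every chain forward from the cerulean job, the jobs that must come later are the plum job, the azure job — 2 of them.
With 2 mandatory successors out of 11 jobs total, the latest slot for the cerulean job is 11−2 = 9, and it's reachable by doing all non-successors before the cerulean job.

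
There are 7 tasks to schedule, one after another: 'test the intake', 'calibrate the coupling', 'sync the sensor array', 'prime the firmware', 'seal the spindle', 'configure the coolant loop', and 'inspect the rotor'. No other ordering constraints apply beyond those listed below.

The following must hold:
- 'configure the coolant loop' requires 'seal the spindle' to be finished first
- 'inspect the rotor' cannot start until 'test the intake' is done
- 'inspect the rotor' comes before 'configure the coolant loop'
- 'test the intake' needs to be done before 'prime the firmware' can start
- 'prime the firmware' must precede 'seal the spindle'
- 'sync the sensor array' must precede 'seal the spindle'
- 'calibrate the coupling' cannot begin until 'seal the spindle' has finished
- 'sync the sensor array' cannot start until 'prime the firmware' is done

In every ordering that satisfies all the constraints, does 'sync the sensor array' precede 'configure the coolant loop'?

There is a constraint chain 'sync the sensor array' → 'seal the spindle' → 'configure the coolant loop'.
Hence 'sync the sensor array' necessarily comes before 'configure the coolant loop'.

Yes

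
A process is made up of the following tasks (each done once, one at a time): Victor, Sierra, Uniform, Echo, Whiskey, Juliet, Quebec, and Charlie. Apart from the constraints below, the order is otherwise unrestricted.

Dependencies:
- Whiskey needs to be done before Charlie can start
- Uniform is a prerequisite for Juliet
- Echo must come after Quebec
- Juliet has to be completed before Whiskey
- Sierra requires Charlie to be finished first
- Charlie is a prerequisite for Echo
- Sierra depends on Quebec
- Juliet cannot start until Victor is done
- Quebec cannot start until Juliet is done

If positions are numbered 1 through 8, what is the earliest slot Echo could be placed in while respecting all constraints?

7

Working backwards through the constraints from Echo, its full set of required predecessors is Victor, Uniform, Whiskey, Juliet, Quebec, Charlie — 6 of them.
So at minimum 6 tasks come before Echo, putting Echo no earlier than position 7. That position is achievable by scheduling exactly those predecessors first.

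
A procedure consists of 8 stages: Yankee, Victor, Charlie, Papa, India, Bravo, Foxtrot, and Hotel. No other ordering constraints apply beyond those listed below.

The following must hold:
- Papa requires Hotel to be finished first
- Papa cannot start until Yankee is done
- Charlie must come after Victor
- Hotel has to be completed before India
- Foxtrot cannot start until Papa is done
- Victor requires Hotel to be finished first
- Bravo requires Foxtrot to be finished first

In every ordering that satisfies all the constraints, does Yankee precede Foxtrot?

Following the dependencies: Yankee → Papa → Foxtrot.
So Yankee must precede Foxtrot in any valid ordering.

Yes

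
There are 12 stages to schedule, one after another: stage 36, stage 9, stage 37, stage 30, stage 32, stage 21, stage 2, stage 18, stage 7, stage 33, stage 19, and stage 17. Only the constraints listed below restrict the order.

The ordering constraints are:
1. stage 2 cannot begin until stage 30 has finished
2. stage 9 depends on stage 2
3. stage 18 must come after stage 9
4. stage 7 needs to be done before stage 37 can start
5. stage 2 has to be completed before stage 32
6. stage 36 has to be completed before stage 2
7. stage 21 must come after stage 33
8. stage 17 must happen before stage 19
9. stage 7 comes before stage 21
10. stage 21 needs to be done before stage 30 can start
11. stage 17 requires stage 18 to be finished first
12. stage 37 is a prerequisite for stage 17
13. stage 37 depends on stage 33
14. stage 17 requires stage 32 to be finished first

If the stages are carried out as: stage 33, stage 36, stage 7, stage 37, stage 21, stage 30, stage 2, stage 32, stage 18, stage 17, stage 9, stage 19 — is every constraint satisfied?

No

The sequence places stage 18 ahead of stage 9.
But one of the constraints requires stage 9 before stage 18, so this ordering violates it.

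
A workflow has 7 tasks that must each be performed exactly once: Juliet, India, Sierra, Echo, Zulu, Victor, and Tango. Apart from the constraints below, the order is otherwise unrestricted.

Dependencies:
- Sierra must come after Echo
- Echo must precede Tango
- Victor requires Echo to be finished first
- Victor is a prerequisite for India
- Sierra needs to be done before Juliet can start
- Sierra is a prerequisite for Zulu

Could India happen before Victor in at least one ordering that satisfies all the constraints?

No

The constraints give a chain Victor → India, which forces Victor before India.
Hence India can never be scheduled before Victor.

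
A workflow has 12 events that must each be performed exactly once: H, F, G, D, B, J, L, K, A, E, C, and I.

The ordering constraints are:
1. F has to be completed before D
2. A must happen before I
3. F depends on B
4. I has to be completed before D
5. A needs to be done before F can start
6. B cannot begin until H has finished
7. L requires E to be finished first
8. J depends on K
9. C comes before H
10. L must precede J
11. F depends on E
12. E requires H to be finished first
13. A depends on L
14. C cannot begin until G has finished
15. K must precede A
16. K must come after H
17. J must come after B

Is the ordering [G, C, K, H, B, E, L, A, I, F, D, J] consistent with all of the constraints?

No

The sequence places K ahead of H.
Since H is required before K, the ordering is invalid.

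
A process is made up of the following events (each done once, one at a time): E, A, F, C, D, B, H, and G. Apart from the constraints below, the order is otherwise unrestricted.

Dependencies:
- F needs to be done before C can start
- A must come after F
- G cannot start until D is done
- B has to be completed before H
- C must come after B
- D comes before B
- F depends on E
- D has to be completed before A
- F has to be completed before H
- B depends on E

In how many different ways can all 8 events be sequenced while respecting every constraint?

222

2 events have no prerequisites (E, D), so any of them could come first.
Enumerating by repeatedly choosing an available event (one whose prerequisites are all placed) gives 222 distinct complete orderings.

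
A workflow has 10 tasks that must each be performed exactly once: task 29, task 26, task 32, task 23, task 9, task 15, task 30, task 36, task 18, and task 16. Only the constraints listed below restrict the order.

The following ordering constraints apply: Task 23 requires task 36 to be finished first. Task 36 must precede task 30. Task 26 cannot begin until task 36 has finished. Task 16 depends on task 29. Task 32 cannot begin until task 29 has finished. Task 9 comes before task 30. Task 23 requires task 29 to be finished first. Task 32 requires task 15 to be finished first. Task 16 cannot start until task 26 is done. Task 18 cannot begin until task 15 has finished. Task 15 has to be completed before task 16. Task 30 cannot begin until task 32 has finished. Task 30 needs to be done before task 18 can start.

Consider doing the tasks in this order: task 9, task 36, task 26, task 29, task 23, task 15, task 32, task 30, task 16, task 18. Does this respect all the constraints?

Checking each listed constraint against this order: for instance, task 9 is in position 1 and task 30 in position 8, so that constraint holds — and the remaining constraints check out the same way.

Yes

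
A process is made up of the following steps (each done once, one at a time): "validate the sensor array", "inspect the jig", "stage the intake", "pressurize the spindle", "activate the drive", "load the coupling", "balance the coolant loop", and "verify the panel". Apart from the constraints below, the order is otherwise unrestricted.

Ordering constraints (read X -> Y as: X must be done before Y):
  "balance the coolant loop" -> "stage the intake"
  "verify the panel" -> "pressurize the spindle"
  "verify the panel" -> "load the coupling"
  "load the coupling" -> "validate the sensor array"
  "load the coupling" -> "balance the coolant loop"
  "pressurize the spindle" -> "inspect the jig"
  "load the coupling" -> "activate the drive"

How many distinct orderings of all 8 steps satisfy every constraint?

252

"verify the panel" is the only step with nothing required before it, so every ordering starts there.
Counting all ways to extend the partial order to a total order gives 252.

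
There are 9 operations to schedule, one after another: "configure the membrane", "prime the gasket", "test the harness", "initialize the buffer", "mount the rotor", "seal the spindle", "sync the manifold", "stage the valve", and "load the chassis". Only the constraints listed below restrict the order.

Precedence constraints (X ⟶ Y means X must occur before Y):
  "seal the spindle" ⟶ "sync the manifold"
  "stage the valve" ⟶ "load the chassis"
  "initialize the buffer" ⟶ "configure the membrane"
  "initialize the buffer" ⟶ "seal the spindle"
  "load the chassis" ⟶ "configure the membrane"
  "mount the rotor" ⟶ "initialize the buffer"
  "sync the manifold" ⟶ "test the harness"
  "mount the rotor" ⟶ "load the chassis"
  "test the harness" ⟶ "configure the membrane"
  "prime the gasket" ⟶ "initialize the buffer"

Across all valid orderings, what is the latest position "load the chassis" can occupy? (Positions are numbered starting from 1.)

8

The only operation forced after "load the chassis" (directly or by a chain) is "configure the membrane".
With 1 mandatory successor out of 9 operations total, the latest slot for "load the chassis" is 9−1 = 8, and it's reachable by doing all non-successors before "load the chassis".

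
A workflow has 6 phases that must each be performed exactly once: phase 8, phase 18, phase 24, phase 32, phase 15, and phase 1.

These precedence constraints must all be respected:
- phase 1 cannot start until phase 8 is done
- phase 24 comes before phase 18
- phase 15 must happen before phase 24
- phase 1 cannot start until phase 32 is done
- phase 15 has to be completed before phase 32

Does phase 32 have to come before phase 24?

Nothing in the constraints links phase 32 and phase 24; they are unordered relative to each other.
So phase 32 can come before phase 24 or after — it is not forced.

No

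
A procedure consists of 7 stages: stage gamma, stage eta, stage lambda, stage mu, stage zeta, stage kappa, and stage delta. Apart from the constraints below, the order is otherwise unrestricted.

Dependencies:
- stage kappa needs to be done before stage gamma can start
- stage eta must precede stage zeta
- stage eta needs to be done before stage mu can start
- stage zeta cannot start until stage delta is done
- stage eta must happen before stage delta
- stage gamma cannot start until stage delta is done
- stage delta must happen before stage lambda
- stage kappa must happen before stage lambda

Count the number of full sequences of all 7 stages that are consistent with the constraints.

114

2 stages have no prerequisites (stage eta, stage kappa), so any of them could come first.
Counting all ways to extend the partial order to a total order gives 114.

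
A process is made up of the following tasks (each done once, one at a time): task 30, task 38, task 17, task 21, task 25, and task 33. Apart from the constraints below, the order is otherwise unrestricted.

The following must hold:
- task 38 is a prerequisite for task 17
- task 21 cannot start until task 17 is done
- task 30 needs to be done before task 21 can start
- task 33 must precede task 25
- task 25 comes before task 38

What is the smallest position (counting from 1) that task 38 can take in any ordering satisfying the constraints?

3

The tasks that are forced before task 38, directly or transitively, are task 25, task 33. That's 2 tasks.
With 2 mandatory predecessors, the earliest task 38 can sit is position 2+1 = 3, and placing just those 2 first achieves it.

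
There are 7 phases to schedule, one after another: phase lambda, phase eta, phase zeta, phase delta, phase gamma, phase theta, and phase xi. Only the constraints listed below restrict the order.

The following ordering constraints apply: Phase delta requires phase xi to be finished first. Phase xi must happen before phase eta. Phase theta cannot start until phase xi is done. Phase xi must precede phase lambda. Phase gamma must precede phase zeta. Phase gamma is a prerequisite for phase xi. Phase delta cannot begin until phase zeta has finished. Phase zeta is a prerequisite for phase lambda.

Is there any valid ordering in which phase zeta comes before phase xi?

Nothing in the constraints forces phase xi before phase zeta — there is no chain from phase xi to phase zeta.
That means at least one valid schedule has phase zeta before phase xi.

Yes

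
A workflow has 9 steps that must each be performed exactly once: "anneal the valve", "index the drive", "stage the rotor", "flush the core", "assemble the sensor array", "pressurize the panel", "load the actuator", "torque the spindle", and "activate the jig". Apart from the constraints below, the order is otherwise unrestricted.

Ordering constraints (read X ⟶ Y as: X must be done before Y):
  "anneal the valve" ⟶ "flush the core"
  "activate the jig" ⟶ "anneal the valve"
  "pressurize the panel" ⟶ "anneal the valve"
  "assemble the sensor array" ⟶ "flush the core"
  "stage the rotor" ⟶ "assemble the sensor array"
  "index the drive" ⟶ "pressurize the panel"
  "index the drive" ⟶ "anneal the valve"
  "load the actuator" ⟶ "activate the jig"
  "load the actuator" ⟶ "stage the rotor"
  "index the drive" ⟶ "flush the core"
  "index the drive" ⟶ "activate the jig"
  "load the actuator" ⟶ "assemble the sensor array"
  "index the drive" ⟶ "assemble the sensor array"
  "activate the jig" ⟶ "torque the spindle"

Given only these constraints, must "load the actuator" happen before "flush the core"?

Yes

Chaining the stated constraints: "load the actuator" → "assemble the sensor array" → "flush the core".
Hence "load the actuator" necessarily comes before "flush the core".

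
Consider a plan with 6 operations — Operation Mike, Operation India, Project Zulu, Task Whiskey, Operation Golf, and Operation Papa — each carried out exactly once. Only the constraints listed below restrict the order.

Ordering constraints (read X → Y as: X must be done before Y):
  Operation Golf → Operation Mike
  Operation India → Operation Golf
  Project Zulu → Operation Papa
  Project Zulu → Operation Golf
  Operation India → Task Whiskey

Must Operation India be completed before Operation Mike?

Yes

There is a constraint chain Operation India → Operation Golf → Operation Mike.
Hence Operation India necessarily comes before Operation Mike.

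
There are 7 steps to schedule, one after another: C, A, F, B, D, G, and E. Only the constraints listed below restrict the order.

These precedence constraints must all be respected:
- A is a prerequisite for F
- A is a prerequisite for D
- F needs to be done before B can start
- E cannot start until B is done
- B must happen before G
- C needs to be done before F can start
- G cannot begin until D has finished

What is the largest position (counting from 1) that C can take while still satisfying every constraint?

3

Every step that must follow C has to come after it. Tracing all chains starting from C, those steps are: F, B, G, E — 4 in total.
So at least 4 steps follow C, putting C no later than position 3. That position is achievable by scheduling everything else first.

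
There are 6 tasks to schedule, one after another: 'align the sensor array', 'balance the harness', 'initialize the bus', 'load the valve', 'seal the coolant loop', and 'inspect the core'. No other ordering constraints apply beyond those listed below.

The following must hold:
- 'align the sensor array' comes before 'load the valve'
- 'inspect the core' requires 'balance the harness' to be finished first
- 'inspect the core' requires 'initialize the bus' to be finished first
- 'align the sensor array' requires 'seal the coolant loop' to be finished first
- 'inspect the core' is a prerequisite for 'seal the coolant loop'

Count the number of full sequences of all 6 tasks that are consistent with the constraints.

2

The tasks with no prerequisites are 'balance the harness', 'initialize the bus'; any of them can be placed first.
Enumerating by repeatedly choosing an available task (one whose prerequisites are all placed) gives 2 distinct complete orderings.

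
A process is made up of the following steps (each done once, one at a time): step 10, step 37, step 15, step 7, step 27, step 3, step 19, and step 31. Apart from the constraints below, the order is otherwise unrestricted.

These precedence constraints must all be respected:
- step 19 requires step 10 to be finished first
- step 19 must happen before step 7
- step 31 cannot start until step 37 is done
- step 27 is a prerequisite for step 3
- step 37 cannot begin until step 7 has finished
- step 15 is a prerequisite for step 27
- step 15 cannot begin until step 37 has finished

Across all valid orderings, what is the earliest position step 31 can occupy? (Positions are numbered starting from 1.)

Working backwards through the constraints from step 31, its full set of required predecessors is step 10, step 37, step 7, step 19 — 4 of them.
So at minimum 4 steps come before step 31, putting step 31 no earlier than position 5. That position is achievable by scheduling exactly those predecessors first.

5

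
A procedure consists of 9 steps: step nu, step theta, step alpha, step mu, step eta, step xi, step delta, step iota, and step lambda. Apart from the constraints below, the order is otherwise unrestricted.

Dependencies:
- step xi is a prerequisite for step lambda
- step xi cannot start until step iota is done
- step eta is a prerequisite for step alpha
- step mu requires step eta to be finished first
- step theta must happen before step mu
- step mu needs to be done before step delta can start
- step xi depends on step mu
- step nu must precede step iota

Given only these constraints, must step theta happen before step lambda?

Following the dependencies: step theta → step mu → step xi → step lambda.
That forces step theta before step lambda in every valid schedule.

Yes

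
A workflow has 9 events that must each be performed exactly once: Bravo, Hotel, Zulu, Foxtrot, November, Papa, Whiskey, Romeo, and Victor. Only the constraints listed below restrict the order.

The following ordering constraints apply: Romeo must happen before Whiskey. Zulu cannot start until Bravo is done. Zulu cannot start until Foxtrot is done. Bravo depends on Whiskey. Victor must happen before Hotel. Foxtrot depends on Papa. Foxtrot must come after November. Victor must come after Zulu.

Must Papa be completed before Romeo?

Nothing in the constraints links Papa and Romeo; they are unordered relative to each other.
There exist valid orderings with Romeo before Papa, so Papa is not required to come first.

No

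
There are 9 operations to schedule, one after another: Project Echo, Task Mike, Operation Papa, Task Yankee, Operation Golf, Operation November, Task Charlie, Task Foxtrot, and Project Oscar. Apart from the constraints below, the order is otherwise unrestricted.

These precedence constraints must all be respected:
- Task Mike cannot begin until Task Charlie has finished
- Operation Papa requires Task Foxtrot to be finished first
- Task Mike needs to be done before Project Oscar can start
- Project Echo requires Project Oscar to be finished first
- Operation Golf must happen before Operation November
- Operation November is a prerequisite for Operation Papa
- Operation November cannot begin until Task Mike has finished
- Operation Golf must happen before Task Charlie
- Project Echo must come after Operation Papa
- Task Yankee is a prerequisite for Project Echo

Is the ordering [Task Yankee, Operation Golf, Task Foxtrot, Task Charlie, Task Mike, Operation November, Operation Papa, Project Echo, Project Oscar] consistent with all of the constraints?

No

The sequence places Project Echo ahead of Project Oscar.
That contradicts the constraint that Project Oscar must precede Project Echo.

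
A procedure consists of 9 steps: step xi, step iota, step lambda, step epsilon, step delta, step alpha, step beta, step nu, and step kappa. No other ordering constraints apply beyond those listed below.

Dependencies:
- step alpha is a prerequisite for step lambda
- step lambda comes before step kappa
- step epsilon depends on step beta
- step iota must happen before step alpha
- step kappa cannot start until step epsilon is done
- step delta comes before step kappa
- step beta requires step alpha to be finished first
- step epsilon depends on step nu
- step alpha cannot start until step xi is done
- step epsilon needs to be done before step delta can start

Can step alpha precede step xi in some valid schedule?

There is a dependency chain step xi → step alpha, so step alpha always comes after step xi.
So no valid ordering can have step alpha before step xi.

No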